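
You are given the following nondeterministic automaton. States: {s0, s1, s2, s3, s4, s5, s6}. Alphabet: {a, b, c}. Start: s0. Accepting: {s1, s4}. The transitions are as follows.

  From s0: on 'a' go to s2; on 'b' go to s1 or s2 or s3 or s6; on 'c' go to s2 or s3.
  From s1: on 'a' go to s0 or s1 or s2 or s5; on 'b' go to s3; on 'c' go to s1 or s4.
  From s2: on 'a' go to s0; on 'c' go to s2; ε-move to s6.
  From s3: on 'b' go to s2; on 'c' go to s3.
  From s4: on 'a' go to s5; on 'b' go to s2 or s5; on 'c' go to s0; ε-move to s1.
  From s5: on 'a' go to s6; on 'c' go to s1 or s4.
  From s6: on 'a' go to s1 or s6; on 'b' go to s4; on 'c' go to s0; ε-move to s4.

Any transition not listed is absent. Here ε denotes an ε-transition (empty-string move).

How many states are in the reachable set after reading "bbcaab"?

Start in {s0}.
Read 'b': {s0} → {s1, s2, s3, s4, s6}.
Read 'b': {s1, s2, s3, s4, s6} → {s1, s2, s3, s4, s5, s6}.
Read 'c': {s1, s2, s3, s4, s5, s6} → {s0, s1, s2, s3, s4, s6}.
Read 'a': {s0, s1, s2, s3, s4, s6} → {s0, s1, s2, s4, s5, s6}.
Read 'a': {s0, s1, s2, s4, s5, s6} → {s0, s1, s2, s4, s5, s6}.
Read 'b': {s0, s1, s2, s4, s5, s6} → {s1, s2, s3, s4, s5, s6}.
That set has 6 states.

6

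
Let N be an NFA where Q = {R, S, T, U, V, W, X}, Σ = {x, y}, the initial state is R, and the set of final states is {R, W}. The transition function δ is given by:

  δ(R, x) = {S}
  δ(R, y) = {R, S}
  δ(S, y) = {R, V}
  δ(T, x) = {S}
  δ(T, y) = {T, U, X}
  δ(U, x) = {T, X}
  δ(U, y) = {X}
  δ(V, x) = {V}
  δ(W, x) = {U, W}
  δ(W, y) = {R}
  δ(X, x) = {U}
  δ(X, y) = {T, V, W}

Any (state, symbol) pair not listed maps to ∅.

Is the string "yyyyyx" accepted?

Start in {R}.
Read 'y': R→{R, S}; now {R, S}.
Read 'y': R→{R, S}, S→{R, V}; now {R, S, V}.
Read 'y': R→{R, S}, S→{R, V}, V→∅; now {R, S, V}.
Read 'y': R→{R, S}, S→{R, V}, V→∅; now {R, S, V}.
Read 'y': R→{R, S}, S→{R, V}, V→∅; now {R, S, V}.
Read 'x': R→{S}, S→∅, V→{V}; now {S, V}.
The final set {S, V} contains no accepting state.

No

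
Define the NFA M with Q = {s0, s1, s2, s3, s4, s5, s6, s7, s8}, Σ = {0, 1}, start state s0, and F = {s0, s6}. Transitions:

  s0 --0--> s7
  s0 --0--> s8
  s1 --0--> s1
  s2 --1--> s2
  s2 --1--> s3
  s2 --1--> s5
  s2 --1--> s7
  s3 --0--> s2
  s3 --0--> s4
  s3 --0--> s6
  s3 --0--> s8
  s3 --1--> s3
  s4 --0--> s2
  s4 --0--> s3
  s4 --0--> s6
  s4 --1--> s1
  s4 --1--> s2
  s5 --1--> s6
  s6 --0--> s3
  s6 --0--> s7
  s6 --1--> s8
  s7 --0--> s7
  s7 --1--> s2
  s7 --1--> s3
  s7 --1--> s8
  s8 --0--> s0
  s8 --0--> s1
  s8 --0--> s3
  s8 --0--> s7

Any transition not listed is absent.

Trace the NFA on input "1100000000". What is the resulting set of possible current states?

∅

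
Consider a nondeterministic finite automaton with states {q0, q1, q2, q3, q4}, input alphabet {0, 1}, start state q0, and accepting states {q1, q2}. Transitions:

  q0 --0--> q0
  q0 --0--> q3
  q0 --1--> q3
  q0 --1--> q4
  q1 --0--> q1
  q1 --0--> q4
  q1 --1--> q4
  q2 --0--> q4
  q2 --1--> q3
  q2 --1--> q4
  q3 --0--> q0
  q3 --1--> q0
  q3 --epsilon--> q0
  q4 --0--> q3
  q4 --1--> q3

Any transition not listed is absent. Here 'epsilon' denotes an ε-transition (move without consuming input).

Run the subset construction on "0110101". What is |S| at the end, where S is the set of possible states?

3

Start in {q0}.
Read '0': q0→{q0, q3}; now {q0, q3}.
Read '1': q0→{q3, q4}, q3→{q0}; now {q0, q3, q4}.
Read '1': q0→{q3, q4}, q3→{q0}, q4→{q3}; now {q0, q3, q4}.
Read '0': q0→{q0, q3}, q3→{q0}, q4→{q3}; now {q0, q3}.
Read '1': q0→{q3, q4}, q3→{q0}; now {q0, q3, q4}.
Read '0': q0→{q0, q3}, q3→{q0}, q4→{q3}; now {q0, q3}.
Read '1': q0→{q3, q4}, q3→{q0}; now {q0, q3, q4}.
That set has 3 states.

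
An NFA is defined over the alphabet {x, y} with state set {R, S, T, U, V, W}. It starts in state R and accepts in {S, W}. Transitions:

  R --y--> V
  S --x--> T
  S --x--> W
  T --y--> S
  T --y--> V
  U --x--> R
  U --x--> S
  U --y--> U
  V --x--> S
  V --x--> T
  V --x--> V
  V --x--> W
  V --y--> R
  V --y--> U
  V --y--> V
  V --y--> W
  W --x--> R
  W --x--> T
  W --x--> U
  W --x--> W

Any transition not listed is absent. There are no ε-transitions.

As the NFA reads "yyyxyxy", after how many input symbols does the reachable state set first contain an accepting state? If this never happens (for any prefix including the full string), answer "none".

2

Start in {R}.
Read 'y': R→{V}; now {V}.
Read 'y': V→{R, U, V, W}; now {R, U, V, W}.
None of the earlier sets intersect F, but {R, U, V, W} does.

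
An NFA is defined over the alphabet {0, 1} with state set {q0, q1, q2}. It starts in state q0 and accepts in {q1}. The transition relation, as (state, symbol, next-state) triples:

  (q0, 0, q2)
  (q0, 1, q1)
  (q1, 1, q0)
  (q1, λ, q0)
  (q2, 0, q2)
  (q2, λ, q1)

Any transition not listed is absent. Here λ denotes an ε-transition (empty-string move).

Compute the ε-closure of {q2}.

{q0, q1, q2}

Begin with {q2}.
ε-move q2 → q1; add q1.
ε-move q1 → q0; add q0.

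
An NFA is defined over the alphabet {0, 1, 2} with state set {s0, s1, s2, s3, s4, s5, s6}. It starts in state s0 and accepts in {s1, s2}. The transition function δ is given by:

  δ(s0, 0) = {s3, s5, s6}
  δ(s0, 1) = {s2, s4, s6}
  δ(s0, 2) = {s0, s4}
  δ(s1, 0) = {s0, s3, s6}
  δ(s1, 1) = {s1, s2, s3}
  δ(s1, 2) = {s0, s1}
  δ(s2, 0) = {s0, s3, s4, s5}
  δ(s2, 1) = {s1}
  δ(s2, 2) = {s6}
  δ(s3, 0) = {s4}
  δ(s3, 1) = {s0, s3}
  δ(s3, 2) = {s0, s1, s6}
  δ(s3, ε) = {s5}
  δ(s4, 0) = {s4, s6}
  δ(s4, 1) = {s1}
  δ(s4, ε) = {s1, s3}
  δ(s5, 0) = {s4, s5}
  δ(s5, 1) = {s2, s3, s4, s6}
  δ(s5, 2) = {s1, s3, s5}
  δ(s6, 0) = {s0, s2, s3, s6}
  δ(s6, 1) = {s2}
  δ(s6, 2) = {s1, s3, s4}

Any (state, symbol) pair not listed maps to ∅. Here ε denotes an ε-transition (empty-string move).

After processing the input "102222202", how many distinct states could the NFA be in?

6

Start in {s0}.
Read '1': {s0} → {s1, s2, s3, s4, s5, s6}.
Read '0': {s1, s2, s3, s4, s5, s6} → {s0, s1, s2, s3, s4, s5, s6}.
Read '2': {s0, s1, s2, s3, s4, s5, s6} → {s0, s1, s3, s4, s5, s6}.
Read '2': {s0, s1, s3, s4, s5, s6} → {s0, s1, s3, s4, s5, s6}.
Read '2': {s0, s1, s3, s4, s5, s6} → {s0, s1, s3, s4, s5, s6}.
Read '2': {s0, s1, s3, s4, s5, s6} → {s0, s1, s3, s4, s5, s6}.
Read '2': {s0, s1, s3, s4, s5, s6} → {s0, s1, s3, s4, s5, s6}.
Read '0': {s0, s1, s3, s4, s5, s6} → {s0, s1, s2, s3, s4, s5, s6}.
Read '2': {s0, s1, s2, s3, s4, s5, s6} → {s0, s1, s3, s4, s5, s6}.
That set has 6 states.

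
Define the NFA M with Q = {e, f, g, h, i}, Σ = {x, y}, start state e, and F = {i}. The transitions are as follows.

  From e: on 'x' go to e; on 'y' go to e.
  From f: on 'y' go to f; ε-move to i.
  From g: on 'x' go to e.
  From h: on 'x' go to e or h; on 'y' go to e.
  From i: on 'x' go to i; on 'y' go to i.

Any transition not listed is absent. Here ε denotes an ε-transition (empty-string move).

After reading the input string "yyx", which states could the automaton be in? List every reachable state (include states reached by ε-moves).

Start in {e}.
Read 'y': e→{e}; now {e}.
Read 'y': e→{e}; now {e}.
Read 'x': e→{e}; now {e}.

{e}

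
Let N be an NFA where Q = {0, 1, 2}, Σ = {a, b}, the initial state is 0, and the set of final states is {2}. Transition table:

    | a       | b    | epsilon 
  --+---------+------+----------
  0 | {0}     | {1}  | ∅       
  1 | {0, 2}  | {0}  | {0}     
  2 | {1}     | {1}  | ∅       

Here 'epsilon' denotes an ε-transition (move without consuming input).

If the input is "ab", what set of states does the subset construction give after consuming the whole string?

Start in {0}.
Read 'a': 0→{0}; now {0}.
Read 'b': 0→{1}; union {1}; ε-closure = {0, 1}.

{0, 1}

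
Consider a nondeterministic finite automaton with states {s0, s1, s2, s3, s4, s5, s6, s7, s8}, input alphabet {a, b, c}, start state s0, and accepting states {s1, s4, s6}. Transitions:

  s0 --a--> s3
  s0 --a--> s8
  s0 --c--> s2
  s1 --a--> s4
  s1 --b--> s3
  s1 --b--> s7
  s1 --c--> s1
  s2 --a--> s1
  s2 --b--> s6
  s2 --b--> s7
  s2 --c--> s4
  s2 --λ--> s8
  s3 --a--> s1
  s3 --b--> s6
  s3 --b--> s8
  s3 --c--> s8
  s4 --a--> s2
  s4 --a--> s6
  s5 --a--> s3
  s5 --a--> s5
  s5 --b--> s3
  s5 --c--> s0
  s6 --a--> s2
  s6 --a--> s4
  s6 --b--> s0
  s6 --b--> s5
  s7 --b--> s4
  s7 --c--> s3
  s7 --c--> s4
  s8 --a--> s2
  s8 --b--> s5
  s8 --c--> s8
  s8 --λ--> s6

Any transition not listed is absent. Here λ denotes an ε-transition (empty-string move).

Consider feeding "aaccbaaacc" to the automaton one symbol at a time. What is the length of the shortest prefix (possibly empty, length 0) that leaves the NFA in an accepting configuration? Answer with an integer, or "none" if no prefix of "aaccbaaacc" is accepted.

Start in {s0}.
Read 'a': s0→{s3, s8}; union {s3, s8}; ε-closure = {s3, s6, s8}.
None of the earlier sets intersect F, but {s3, s6, s8} does.

1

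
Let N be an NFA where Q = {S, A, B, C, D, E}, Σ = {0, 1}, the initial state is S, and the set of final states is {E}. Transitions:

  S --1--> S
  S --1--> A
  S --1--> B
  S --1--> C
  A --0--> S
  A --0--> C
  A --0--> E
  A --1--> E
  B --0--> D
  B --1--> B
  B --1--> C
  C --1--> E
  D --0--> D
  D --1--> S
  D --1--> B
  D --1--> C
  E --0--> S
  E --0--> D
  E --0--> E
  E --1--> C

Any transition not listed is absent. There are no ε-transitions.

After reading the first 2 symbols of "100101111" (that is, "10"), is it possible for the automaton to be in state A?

No

Start in {S}.
Read '1': S→{S, A, B, C}; now {S, A, B, C}.
Read '0': S→∅, A→{S, C, E}, B→{D}, C→∅; now {S, C, D, E}.
State A is not in {S, C, D, E}.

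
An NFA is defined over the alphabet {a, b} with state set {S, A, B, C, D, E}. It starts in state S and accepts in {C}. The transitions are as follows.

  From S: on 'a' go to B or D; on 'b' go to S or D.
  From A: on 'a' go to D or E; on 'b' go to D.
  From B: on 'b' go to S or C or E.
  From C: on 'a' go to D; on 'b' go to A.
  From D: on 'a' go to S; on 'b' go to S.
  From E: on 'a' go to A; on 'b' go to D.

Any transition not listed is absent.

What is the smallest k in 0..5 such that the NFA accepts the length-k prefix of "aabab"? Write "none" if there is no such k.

5

Start in {S}.
Read 'a': S→{B, D}; now {B, D}.
Read 'a': B→∅, D→{S}; now {S}.
Read 'b': S→{S, D}; now {S, D}.
Read 'a': S→{B, D}, D→{S}; now {S, B, D}.
Read 'b': S→{S, D}, B→{S, C, E}, D→{S}; now {S, C, D, E}.
None of the earlier sets intersect F, but {S, C, D, E} does.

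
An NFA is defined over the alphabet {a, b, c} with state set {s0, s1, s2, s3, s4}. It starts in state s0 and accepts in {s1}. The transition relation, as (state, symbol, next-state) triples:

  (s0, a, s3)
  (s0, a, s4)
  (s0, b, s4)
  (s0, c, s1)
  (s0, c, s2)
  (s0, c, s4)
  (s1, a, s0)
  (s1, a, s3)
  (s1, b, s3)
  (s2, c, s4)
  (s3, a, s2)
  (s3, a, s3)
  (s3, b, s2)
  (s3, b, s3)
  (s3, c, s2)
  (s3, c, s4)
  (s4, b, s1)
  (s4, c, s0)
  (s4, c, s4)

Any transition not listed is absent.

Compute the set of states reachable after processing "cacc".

{s0, s4}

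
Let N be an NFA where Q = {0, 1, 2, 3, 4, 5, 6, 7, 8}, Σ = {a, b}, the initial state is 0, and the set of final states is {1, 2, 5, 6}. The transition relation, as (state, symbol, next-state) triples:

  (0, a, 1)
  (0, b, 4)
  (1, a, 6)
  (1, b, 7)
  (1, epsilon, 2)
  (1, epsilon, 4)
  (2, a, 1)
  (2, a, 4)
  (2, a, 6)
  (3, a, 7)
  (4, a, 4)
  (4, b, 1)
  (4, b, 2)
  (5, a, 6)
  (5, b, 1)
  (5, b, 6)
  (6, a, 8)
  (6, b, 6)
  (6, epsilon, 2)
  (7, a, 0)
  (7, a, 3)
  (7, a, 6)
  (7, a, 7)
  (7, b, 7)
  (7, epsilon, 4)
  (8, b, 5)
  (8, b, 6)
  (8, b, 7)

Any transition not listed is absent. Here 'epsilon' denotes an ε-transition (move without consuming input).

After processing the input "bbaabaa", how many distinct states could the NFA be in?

Start in {0}.
Read 'b': 0→{4}; now {4}.
Read 'b': 4→{1, 2}; union {1, 2}; ε-closure = {1, 2, 4}.
Read 'a': 1→{6}, 2→{1, 4, 6}, 4→{4}; union {1, 4, 6}; ε-closure = {1, 2, 4, 6}.
Read 'a': 1→{6}, 2→{1, 4, 6}, 4→{4}, 6→{8}; union {1, 4, 6, 8}; ε-closure = {1, 2, 4, 6, 8}.
Read 'b': 1→{7}, 2→∅, 4→{1, 2}, 6→{6}, 8→{5, 6, 7}; union {1, 2, 5, 6, 7}; ε-closure = {1, 2, 4, 5, 6, 7}.
Read 'a': 1→{6}, 2→{1, 4, 6}, 4→{4}, 5→{6}, 6→{8}, 7→{0, 3, 6, 7}; union {0, 1, 3, 4, 6, 7, 8}; ε-closure = {0, 1, 2, 3, 4, 6, 7, 8}.
Read 'a': 0→{1}, 1→{6}, 2→{1, 4, 6}, 3→{7}, 4→{4}, 6→{8}, 7→{0, 3, 6, 7}, 8→∅; union {0, 1, 3, 4, 6, 7, 8}; ε-closure = {0, 1, 2, 3, 4, 6, 7, 8}.
That set has 8 states.

8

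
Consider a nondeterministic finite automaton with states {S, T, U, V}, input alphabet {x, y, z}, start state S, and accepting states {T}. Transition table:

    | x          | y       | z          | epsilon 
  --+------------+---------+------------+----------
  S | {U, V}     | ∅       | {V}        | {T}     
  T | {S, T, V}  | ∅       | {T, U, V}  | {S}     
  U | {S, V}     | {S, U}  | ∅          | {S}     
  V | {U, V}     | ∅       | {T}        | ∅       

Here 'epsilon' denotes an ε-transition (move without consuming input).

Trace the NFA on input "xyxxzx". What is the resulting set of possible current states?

Start: ε-closure({S}) = {S, T}.
Read 'x': {S, T} → {S, T, U, V}.
Read 'y': {S, T, U, V} → {S, T, U}.
Read 'x': {S, T, U} → {S, T, U, V}.
Read 'x': {S, T, U, V} → {S, T, U, V}.
Read 'z': {S, T, U, V} → {S, T, U, V}.
Read 'x': {S, T, U, V} → {S, T, U, V}.

{S, T, U, V}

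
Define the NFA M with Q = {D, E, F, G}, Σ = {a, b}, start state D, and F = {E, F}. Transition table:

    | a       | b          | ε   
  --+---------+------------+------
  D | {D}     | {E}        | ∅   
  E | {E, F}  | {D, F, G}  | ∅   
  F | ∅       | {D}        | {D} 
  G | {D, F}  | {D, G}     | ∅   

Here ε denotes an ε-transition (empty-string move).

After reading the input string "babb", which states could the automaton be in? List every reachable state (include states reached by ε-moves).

Start in {D}.
Read 'b': D→{E}; now {E}.
Read 'a': E→{E, F}; union {E, F}; ε-closure = {D, E, F}.
Read 'b': D→{E}, E→{D, F, G}, F→{D}; now {D, E, F, G}.
Read 'b': D→{E}, E→{D, F, G}, F→{D}, G→{D, G}; now {D, E, F, G}.

{D, E, F, G}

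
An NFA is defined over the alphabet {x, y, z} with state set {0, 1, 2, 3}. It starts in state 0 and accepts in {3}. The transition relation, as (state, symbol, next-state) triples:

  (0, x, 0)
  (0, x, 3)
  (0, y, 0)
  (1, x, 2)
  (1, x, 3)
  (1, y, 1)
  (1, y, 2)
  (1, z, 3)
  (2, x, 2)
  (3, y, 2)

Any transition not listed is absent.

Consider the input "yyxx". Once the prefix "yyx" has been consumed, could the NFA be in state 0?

Start in {0}.
Read 'y': 0→{0}; now {0}.
Read 'y': 0→{0}; now {0}.
Read 'x': 0→{0, 3}; now {0, 3}.
State 0 is in {0, 3}.

Yes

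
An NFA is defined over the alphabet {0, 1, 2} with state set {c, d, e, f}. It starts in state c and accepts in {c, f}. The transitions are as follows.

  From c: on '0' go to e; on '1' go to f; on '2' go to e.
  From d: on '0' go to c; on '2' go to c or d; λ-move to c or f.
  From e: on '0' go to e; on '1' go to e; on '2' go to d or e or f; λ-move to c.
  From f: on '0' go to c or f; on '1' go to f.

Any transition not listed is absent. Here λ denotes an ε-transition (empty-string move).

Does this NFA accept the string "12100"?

Start in {c}.
Read '1': {c} → {f}.
Read '2': {f} → ∅.
The set is empty and remains empty for the remaining 3 symbols.
The final set ∅ contains no accepting state.

No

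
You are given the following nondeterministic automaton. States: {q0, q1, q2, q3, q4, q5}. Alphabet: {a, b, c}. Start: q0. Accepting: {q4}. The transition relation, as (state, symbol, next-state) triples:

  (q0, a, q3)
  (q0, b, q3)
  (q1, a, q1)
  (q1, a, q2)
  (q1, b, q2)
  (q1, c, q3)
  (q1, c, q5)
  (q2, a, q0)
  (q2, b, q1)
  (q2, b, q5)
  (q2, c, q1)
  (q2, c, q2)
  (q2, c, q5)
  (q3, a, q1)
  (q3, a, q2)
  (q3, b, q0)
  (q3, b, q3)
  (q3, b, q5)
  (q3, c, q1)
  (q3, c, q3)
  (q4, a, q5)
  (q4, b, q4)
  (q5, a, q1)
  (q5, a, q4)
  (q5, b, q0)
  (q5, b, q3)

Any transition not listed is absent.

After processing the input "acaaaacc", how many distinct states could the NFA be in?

4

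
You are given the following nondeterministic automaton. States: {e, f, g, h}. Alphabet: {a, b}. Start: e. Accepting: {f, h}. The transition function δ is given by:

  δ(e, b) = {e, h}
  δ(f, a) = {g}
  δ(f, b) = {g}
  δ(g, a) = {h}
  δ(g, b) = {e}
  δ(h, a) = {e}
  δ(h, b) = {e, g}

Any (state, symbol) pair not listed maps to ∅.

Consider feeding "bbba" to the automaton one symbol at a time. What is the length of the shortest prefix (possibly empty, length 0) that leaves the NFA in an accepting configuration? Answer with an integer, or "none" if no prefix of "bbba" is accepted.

1

Start in {e}.
Read 'b': e→{e, h}; now {e, h}.
None of the earlier sets intersect F, but {e, h} does.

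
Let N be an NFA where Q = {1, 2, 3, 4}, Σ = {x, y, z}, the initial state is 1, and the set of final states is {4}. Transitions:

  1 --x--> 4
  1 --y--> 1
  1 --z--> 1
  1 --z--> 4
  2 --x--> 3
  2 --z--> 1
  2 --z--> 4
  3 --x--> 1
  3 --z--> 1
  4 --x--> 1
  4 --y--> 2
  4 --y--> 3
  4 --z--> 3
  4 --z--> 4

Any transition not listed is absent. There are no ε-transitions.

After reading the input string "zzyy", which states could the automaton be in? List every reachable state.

{1}

Start in {1}.
Read 'z': {1} → {1, 4}.
Read 'z': {1, 4} → {1, 3, 4}.
Read 'y': {1, 3, 4} → {1, 2, 3}.
Read 'y': {1, 2, 3} → {1}.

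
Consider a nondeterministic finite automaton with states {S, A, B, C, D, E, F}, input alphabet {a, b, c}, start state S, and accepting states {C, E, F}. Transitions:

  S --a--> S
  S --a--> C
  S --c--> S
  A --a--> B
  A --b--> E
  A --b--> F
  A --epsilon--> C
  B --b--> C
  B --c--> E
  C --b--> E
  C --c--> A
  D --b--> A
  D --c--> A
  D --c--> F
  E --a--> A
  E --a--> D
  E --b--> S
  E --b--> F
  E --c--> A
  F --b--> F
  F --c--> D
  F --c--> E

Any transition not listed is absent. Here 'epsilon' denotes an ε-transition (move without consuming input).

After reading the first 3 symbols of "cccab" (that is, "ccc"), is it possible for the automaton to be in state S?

Yes

Start in {S}.
Read 'c': {S} → {S}.
Read 'c': {S} → {S}.
Read 'c': {S} → {S}.
State S is in {S}.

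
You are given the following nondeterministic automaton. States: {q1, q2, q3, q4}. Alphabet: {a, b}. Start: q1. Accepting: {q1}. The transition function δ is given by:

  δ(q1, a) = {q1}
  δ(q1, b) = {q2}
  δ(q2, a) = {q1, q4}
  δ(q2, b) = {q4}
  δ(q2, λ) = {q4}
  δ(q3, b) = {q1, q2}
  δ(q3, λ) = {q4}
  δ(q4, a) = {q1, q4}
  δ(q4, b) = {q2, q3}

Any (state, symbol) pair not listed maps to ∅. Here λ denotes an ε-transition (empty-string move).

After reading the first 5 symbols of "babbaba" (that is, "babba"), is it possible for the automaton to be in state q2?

Start in {q1}.
Read 'b': {q1} → {q2, q4}.
Read 'a': {q2, q4} → {q1, q4}.
Read 'b': {q1, q4} → {q2, q3, q4}.
Read 'b': {q2, q3, q4} → {q1, q2, q3, q4}.
Read 'a': {q1, q2, q3, q4} → {q1, q4}.
State q2 is not in {q1, q4}.

No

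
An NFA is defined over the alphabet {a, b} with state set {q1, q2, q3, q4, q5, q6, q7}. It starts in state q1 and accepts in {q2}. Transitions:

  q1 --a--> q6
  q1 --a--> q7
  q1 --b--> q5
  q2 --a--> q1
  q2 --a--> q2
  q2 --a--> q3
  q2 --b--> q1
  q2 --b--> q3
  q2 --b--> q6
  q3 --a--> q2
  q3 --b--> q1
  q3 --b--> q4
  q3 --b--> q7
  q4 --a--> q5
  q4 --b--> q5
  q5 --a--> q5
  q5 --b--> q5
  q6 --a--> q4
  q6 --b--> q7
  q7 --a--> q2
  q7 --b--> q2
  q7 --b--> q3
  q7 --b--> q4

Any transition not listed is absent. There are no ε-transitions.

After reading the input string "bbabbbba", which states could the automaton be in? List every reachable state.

Start in {q1}.
Read 'b': {q1} → {q5}.
Read 'b': {q5} → {q5}.
Read 'a': {q5} → {q5}.
Read 'b': {q5} → {q5}.
Read 'b': {q5} → {q5}.
Read 'b': {q5} → {q5}.
Read 'b': {q5} → {q5}.
Read 'a': {q5} → {q5}.

{q5}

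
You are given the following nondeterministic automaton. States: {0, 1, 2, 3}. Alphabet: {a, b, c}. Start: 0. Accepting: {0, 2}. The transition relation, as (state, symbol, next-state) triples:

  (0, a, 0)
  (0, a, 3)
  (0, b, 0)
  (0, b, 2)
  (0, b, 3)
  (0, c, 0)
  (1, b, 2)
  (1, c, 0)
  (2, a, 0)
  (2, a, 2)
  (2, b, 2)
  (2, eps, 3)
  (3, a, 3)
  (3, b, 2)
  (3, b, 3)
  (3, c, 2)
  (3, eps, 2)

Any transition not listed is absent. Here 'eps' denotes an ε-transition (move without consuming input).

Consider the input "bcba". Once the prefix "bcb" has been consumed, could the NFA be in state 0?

Yes

Start in {0}.
Read 'b': {0} → {0, 2, 3}.
Read 'c': {0, 2, 3} → {0, 2, 3}.
Read 'b': {0, 2, 3} → {0, 2, 3}.
State 0 is in {0, 2, 3}.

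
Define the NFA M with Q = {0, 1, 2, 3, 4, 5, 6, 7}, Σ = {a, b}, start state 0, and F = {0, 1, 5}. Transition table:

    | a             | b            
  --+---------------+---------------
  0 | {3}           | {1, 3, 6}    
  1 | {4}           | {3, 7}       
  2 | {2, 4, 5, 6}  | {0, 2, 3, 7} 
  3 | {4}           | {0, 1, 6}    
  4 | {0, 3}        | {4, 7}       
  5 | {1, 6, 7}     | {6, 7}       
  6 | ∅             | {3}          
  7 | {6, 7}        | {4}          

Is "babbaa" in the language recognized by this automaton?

Start in {0}.
Read 'b': {0} → {1, 3, 6}.
Read 'a': {1, 3, 6} → {4}.
Read 'b': {4} → {4, 7}.
Read 'b': {4, 7} → {4, 7}.
Read 'a': {4, 7} → {0, 3, 6, 7}.
Read 'a': {0, 3, 6, 7} → {3, 4, 6, 7}.
The final set {3, 4, 6, 7} contains no accepting state.

No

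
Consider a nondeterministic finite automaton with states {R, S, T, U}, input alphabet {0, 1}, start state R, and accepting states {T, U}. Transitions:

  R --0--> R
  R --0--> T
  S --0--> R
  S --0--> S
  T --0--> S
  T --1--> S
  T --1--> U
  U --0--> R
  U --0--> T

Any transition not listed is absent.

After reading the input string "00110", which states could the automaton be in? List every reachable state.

∅

Start in {R}.
Read '0': R→{R, T}; now {R, T}.
Read '0': R→{R, T}, T→{S}; now {R, S, T}.
Read '1': R→∅, S→∅, T→{S, U}; now {S, U}.
Read '1': S→∅, U→∅; now ∅.
The set is empty and remains empty for the remaining 1 symbol.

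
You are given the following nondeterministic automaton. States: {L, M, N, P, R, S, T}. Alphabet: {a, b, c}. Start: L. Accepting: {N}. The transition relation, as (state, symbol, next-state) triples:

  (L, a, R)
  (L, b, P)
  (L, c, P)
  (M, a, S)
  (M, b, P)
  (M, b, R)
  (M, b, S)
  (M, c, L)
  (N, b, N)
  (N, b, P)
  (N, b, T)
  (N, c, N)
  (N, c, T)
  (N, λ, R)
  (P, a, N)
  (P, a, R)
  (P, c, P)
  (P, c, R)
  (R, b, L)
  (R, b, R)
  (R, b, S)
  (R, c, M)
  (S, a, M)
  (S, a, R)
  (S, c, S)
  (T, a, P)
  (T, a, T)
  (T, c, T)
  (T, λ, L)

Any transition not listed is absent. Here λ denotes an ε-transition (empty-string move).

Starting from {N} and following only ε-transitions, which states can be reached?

Begin with {N}.
ε-move N → R; add R.

{N, R}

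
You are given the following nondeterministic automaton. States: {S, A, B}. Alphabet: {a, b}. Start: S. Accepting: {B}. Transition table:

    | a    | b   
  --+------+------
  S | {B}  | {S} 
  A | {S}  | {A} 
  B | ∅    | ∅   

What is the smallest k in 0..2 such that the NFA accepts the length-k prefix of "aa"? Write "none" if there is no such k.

1

Start in {S}.
Read 'a': S→{B}; now {B}.
None of the earlier sets intersect F, but {B} does.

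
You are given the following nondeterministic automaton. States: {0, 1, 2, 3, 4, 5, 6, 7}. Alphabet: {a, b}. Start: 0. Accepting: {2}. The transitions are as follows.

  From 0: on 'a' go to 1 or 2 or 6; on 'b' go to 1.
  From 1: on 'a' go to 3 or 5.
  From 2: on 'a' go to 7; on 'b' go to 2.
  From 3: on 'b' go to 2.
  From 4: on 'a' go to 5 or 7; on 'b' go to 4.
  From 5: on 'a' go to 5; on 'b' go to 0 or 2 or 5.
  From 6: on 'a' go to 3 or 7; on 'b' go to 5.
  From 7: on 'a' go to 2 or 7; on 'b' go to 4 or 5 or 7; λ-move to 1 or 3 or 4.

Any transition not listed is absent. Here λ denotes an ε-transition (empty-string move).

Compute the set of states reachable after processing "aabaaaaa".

{1, 2, 3, 4, 5, 7}

Start in {0}.
Read 'a': 0→{1, 2, 6}; now {1, 2, 6}.
Read 'a': 1→{3, 5}, 2→{7}, 6→{3, 7}; union {3, 5, 7}; ε-closure = {1, 3, 4, 5, 7}.
Read 'b': 1→∅, 3→{2}, 4→{4}, 5→{0, 2, 5}, 7→{4, 5, 7}; union {0, 2, 4, 5, 7}; ε-closure = {0, 1, 2, 3, 4, 5, 7}.
Read 'a': 0→{1, 2, 6}, 1→{3, 5}, 2→{7}, 3→∅, 4→{5, 7}, 5→{5}, 7→{2, 7}; union {1, 2, 3, 5, 6, 7}; ε-closure = {1, 2, 3, 4, 5, 6, 7}.
Read 'a': 1→{3, 5}, 2→{7}, 3→∅, 4→{5, 7}, 5→{5}, 6→{3, 7}, 7→{2, 7}; union {2, 3, 5, 7}; ε-closure = {1, 2, 3, 4, 5, 7}.
Read 'a': 1→{3, 5}, 2→{7}, 3→∅, 4→{5, 7}, 5→{5}, 7→{2, 7}; union {2, 3, 5, 7}; ε-closure = {1, 2, 3, 4, 5, 7}.
Read 'a': 1→{3, 5}, 2→{7}, 3→∅, 4→{5, 7}, 5→{5}, 7→{2, 7}; union {2, 3, 5, 7}; ε-closure = {1, 2, 3, 4, 5, 7}.
Read 'a': 1→{3, 5}, 2→{7}, 3→∅, 4→{5, 7}, 5→{5}, 7→{2, 7}; union {2, 3, 5, 7}; ε-closure = {1, 2, 3, 4, 5, 7}.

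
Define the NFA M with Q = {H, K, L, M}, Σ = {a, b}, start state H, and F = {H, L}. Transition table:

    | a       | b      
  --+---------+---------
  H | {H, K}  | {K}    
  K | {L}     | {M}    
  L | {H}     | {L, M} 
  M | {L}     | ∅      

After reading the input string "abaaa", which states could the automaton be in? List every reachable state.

{H, K}

Start in {H}.
Read 'a': H→{H, K}; now {H, K}.
Read 'b': H→{K}, K→{M}; now {K, M}.
Read 'a': K→{L}, M→{L}; now {L}.
Read 'a': L→{H}; now {H}.
Read 'a': H→{H, K}; now {H, K}.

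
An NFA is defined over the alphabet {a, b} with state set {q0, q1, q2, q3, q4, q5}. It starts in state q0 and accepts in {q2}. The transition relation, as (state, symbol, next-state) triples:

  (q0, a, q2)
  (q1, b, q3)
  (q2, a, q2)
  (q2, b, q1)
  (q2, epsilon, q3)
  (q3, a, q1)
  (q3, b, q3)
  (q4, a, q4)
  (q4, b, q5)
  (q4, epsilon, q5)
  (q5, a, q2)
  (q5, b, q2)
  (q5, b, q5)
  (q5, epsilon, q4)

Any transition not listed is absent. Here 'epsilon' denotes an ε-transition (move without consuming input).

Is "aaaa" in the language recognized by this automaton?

Yes

Start in {q0}.
Read 'a': q0→{q2}; union {q2}; ε-closure = {q2, q3}.
Read 'a': q2→{q2}, q3→{q1}; union {q1, q2}; ε-closure = {q1, q2, q3}.
Read 'a': q1→∅, q2→{q2}, q3→{q1}; union {q1, q2}; ε-closure = {q1, q2, q3}.
Read 'a': q1→∅, q2→{q2}, q3→{q1}; union {q1, q2}; ε-closure = {q1, q2, q3}.
The final set {q1, q2, q3} contains the accepting state q2.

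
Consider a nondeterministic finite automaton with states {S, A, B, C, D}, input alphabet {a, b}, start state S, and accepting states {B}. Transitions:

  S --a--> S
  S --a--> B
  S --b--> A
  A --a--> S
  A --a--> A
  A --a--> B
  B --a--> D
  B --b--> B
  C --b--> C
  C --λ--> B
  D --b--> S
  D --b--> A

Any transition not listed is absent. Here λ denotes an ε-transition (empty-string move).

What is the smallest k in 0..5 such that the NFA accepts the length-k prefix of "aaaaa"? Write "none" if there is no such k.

1

Start in {S}.
Read 'a': S→{S, B}; now {S, B}.
None of the earlier sets intersect F, but {S, B} does.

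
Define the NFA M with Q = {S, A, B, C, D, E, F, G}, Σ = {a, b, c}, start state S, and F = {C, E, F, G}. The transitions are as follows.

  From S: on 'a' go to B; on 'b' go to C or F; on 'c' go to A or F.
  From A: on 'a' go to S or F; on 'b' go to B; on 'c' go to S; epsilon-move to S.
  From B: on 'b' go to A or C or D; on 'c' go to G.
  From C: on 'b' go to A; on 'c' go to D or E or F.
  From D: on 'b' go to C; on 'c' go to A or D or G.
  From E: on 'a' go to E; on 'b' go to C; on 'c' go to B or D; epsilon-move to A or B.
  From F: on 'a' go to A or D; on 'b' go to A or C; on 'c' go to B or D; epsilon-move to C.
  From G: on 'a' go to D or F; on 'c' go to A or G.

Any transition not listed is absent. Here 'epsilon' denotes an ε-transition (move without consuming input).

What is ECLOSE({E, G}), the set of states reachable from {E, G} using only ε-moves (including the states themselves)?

{S, A, B, E, G}

Begin with {E, G}.
ε-move E → A; add A.
ε-move E → B; add B.
ε-move A → S; add S.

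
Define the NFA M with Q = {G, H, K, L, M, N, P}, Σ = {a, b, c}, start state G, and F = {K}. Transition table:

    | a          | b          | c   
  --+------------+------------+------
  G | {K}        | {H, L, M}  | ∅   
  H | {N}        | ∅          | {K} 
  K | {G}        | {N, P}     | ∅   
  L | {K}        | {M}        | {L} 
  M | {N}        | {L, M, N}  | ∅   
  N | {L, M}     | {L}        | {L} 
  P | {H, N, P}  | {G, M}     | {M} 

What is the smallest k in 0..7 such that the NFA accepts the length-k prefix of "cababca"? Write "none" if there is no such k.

none

Start in {G}.
Read 'c': {G} → ∅.
The set is empty and remains empty for the remaining 6 symbols.
No reachable set along the way intersects F.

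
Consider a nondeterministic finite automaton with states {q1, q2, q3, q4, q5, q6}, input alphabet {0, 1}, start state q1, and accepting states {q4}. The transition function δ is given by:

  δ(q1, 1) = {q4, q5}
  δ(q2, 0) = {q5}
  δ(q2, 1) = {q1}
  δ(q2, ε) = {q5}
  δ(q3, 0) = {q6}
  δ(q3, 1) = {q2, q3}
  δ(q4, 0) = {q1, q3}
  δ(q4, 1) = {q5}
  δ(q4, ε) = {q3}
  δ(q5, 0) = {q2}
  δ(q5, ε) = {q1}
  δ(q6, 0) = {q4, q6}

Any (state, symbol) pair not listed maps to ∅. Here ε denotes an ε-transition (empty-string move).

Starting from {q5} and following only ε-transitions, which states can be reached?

{q1, q5}

Begin with {q5}.
ε-move q5 → q1; add q1.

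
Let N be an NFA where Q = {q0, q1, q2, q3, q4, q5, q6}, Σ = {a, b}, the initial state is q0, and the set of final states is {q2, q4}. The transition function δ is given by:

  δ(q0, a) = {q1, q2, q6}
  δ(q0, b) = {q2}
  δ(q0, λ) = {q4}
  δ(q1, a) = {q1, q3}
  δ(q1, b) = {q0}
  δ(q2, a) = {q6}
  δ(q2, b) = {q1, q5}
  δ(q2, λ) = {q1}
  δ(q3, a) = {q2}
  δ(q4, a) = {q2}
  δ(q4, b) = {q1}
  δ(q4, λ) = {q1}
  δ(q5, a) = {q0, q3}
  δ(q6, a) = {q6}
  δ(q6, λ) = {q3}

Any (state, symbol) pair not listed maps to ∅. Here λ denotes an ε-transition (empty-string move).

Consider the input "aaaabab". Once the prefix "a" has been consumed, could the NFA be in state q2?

Start: ε-closure({q0}) = {q0, q1, q4}.
Read 'a': q0→{q1, q2, q6}, q1→{q1, q3}, q4→{q2}; now {q1, q2, q3, q6}.
State q2 is in {q1, q2, q3, q6}.

Yes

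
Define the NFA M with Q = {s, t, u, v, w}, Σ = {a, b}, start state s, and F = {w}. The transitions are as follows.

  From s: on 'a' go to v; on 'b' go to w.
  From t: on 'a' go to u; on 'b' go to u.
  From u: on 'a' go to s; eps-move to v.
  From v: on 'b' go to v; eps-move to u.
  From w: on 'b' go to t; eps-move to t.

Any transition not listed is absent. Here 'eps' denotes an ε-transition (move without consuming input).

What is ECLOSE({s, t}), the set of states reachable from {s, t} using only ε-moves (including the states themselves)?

{s, t}

Begin with {s, t}.
No ε-moves leave this set, so the closure equals the set itself.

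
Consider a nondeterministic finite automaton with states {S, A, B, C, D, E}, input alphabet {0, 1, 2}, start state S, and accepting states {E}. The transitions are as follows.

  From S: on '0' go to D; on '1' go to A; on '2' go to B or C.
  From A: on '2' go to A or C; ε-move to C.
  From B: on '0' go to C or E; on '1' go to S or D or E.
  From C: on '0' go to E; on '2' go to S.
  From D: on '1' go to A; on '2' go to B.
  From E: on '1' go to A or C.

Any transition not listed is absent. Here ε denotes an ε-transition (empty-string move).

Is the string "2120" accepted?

Start in {S}.
Read '2': S→{B, C}; now {B, C}.
Read '1': B→{S, D, E}, C→∅; now {S, D, E}.
Read '2': S→{B, C}, D→{B}, E→∅; now {B, C}.
Read '0': B→{C, E}, C→{E}; now {C, E}.
The final set {C, E} contains the accepting state E.

Yes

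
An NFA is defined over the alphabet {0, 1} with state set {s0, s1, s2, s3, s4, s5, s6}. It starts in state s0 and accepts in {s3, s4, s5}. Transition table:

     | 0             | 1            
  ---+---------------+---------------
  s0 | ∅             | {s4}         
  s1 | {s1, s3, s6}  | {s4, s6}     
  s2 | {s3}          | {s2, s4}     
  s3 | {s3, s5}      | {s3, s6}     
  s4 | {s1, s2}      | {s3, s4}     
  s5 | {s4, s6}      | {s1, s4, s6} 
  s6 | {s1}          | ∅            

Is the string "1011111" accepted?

Yes

Start in {s0}.
Read '1': s0→{s4}; now {s4}.
Read '0': s4→{s1, s2}; now {s1, s2}.
Read '1': s1→{s4, s6}, s2→{s2, s4}; now {s2, s4, s6}.
Read '1': s2→{s2, s4}, s4→{s3, s4}, s6→∅; now {s2, s3, s4}.
Read '1': s2→{s2, s4}, s3→{s3, s6}, s4→{s3, s4}; now {s2, s3, s4, s6}.
Read '1': s2→{s2, s4}, s3→{s3, s6}, s4→{s3, s4}, s6→∅; now {s2, s3, s4, s6}.
Read '1': s2→{s2, s4}, s3→{s3, s6}, s4→{s3, s4}, s6→∅; now {s2, s3, s4, s6}.
The final set {s2, s3, s4, s6} contains the accepting states s3, s4.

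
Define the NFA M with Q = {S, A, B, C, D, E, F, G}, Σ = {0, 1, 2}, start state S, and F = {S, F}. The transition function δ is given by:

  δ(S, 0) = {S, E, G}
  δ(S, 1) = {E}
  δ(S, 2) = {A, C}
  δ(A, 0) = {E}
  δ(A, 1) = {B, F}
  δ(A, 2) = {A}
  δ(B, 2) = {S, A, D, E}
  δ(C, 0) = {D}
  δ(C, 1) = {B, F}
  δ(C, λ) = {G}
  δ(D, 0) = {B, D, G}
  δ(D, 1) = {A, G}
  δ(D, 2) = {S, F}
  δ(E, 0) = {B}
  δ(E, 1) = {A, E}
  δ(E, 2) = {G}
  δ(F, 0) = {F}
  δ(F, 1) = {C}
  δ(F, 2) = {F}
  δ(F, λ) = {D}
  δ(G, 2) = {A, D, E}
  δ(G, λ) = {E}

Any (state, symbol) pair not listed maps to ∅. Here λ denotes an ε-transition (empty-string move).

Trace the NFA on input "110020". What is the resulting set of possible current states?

{S, B, D, E, G}

Start in {S}.
Read '1': S→{E}; now {E}.
Read '1': E→{A, E}; now {A, E}.
Read '0': A→{E}, E→{B}; now {B, E}.
Read '0': B→∅, E→{B}; now {B}.
Read '2': B→{S, A, D, E}; now {S, A, D, E}.
Read '0': S→{S, E, G}, A→{E}, D→{B, D, G}, E→{B}; now {S, B, D, E, G}.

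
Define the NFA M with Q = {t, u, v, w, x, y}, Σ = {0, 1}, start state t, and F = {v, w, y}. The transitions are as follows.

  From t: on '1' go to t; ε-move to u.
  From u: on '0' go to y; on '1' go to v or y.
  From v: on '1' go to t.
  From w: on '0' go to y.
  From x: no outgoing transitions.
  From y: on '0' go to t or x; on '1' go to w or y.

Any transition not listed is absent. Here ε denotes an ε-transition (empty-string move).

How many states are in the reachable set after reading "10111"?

5

Start: ε-closure({t}) = {t, u}.
Read '1': t→{t}, u→{v, y}; union {t, v, y}; ε-closure = {t, u, v, y}.
Read '0': t→∅, u→{y}, v→∅, y→{t, x}; union {t, x, y}; ε-closure = {t, u, x, y}.
Read '1': t→{t}, u→{v, y}, x→∅, y→{w, y}; union {t, v, w, y}; ε-closure = {t, u, v, w, y}.
Read '1': t→{t}, u→{v, y}, v→{t}, w→∅, y→{w, y}; union {t, v, w, y}; ε-closure = {t, u, v, w, y}.
Read '1': t→{t}, u→{v, y}, v→{t}, w→∅, y→{w, y}; union {t, v, w, y}; ε-closure = {t, u, v, w, y}.
That set has 5 states.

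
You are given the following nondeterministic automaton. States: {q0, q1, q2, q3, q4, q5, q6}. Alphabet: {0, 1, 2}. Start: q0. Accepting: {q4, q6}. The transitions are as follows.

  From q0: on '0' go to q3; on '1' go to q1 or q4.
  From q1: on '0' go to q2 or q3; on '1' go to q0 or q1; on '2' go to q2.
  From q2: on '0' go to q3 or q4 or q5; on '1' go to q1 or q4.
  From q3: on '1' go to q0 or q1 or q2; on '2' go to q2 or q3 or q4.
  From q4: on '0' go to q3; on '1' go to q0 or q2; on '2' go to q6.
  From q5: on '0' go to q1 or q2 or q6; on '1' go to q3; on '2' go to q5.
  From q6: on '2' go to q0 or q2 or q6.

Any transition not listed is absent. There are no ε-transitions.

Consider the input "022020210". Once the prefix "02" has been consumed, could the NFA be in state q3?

Yes

Start in {q0}.
Read '0': q0→{q3}; now {q3}.
Read '2': q3→{q2, q3, q4}; now {q2, q3, q4}.
State q3 is in {q2, q3, q4}.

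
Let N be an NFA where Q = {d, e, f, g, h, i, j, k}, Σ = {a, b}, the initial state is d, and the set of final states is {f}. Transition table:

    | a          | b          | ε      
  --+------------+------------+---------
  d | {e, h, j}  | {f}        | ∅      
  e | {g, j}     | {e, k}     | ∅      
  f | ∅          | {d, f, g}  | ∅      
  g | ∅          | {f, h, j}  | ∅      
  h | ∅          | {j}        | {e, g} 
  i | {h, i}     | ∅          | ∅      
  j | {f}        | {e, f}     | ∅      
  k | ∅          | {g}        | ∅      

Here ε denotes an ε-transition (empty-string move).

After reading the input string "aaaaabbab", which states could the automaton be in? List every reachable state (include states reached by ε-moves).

Start in {d}.
Read 'a': {d} → {e, g, h, j}.
Read 'a': {e, g, h, j} → {f, g, j}.
Read 'a': {f, g, j} → {f}.
Read 'a': {f} → ∅.
The set is empty and remains empty for the remaining 5 symbols.

∅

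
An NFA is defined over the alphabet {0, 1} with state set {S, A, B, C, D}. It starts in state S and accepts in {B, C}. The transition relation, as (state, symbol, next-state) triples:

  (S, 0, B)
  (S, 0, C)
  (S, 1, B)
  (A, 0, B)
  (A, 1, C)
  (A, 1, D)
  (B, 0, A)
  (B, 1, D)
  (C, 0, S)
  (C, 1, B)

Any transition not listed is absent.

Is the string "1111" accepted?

No

Start in {S}.
Read '1': S→{B}; now {B}.
Read '1': B→{D}; now {D}.
Read '1': D→∅; now ∅.
The set is empty and remains empty for the remaining 1 symbol.
The final set ∅ contains no accepting state.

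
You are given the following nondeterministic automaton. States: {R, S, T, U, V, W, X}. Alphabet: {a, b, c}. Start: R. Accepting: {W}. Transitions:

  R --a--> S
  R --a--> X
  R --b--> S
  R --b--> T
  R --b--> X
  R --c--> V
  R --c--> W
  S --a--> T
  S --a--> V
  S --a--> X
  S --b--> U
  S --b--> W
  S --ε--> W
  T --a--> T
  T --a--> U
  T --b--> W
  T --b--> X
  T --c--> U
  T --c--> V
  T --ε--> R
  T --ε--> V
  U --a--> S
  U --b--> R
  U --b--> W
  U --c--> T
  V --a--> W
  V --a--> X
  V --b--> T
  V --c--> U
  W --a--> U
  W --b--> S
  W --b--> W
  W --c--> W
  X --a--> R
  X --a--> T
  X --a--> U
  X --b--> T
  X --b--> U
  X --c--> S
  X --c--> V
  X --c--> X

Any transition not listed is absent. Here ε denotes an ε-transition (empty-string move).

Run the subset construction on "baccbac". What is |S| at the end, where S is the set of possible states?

Start in {R}.
Read 'b': R→{S, T, X}; union {S, T, X}; ε-closure = {R, S, T, V, W, X}.
Read 'a': R→{S, X}, S→{T, V, X}, T→{T, U}, V→{W, X}, W→{U}, X→{R, T, U}; now {R, S, T, U, V, W, X}.
Read 'c': R→{V, W}, S→∅, T→{U, V}, U→{T}, V→{U}, W→{W}, X→{S, V, X}; union {S, T, U, V, W, X}; ε-closure = {R, S, T, U, V, W, X}.
Read 'c': R→{V, W}, S→∅, T→{U, V}, U→{T}, V→{U}, W→{W}, X→{S, V, X}; union {S, T, U, V, W, X}; ε-closure = {R, S, T, U, V, W, X}.
Read 'b': R→{S, T, X}, S→{U, W}, T→{W, X}, U→{R, W}, V→{T}, W→{S, W}, X→{T, U}; union {R, S, T, U, W, X}; ε-closure = {R, S, T, U, V, W, X}.
Read 'a': R→{S, X}, S→{T, V, X}, T→{T, U}, U→{S}, V→{W, X}, W→{U}, X→{R, T, U}; now {R, S, T, U, V, W, X}.
Read 'c': R→{V, W}, S→∅, T→{U, V}, U→{T}, V→{U}, W→{W}, X→{S, V, X}; union {S, T, U, V, W, X}; ε-closure = {R, S, T, U, V, W, X}.
That set has 7 states.

7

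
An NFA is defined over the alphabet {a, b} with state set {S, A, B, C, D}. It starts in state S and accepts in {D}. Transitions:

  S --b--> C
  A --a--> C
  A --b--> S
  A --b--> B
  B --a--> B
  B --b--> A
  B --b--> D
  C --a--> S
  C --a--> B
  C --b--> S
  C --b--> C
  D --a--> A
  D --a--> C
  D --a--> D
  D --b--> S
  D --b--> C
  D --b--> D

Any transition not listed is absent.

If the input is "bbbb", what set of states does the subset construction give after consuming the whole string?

Start in {S}.
Read 'b': {S} → {C}.
Read 'b': {C} → {S, C}.
Read 'b': {S, C} → {S, C}.
Read 'b': {S, C} → {S, C}.

{S, C}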